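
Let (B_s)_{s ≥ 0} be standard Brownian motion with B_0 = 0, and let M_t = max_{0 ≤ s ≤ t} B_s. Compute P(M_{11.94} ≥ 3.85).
P(M_{11.94} ≥ 3.85) = 2·P(B_{11.94} ≥ 3.85) = 2(1 − Φ(3.85/√11.94)) ≈ 0.2652

By the reflection principle for Brownian motion, P(M_t ≥ a) = 2 · P(B_t ≥ a) for a ≥ 0. Since B_t ~ N(0, t), P(B_t ≥ 3.85) = 1 − Φ(3.85/√t) = 1 − Φ(3.85/√11.94) = 1 − Φ(1.1142). So
  P(M_{11.94} ≥ 3.85) = 2(1 − Φ(1.1142)) ≈ 0.2652.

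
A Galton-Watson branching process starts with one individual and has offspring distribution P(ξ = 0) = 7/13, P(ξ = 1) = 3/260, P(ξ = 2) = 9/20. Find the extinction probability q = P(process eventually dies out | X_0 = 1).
q = 1

Mean offspring μ = 0·7/13 + 1·3/260 + 2·9/20 = 237/260 ≤ 1. For μ ≤ 1 with offspring not concentrated at 1, the Galton-Watson process goes extinct almost surely, so q = 1.
(Algebraic check: The pgf is f(s) = 7/13 + 3/260·s + 9/20·s². The extinction probability q is the smallest fixed point of f in [0, 1]. Setting s = f(s):
  9/20·s² + (3/260 − 1)·s + 7/13 = 0
  9/20·s² − (7/13 + 9/20)·s + 7/13 = 0
which factors as (s − 1)·(9/20·s − 7/13) = 0, giving roots s = 1 and s = (7/13)/(9/20) = 140/117. Since 140/117 ≥ 1, the smallest root in [0, 1] is s = 1.)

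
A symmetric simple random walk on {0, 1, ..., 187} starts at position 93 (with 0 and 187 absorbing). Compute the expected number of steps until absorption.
E[τ | X_0 = 93] = 8742

Let v_k = E[τ | X_0 = k]. Boundary: v_0 = v_187 = 0. Recurrence: v_k = 1 + (v_{k-1} + v_{k+1})/2 for 1 ≤ k ≤ 186. The particular solution to v_k − (v_{k-1} + v_{k+1})/2 = 1 is v_k = −k^2. Adding homogeneous solution A + B k and matching boundaries gives v_k = k (187 − k). Substituting k = 93: v_93 = 93 · 94 = 8742.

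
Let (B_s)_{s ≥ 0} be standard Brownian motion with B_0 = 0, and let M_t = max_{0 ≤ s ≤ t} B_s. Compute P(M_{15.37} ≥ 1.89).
P(M_{15.37} ≥ 1.89) = 2·P(B_{15.37} ≥ 1.89) = 2(1 − Φ(1.89/√15.37)) ≈ 0.6297

By the reflection principle for Brownian motion, P(M_t ≥ a) = 2 · P(B_t ≥ a) for a ≥ 0. Since B_t ~ N(0, t), P(B_t ≥ 1.89) = 1 − Φ(1.89/√t) = 1 − Φ(1.89/√15.37) = 1 − Φ(0.4821). So
  P(M_{15.37} ≥ 1.89) = 2(1 − Φ(0.4821)) ≈ 0.6297.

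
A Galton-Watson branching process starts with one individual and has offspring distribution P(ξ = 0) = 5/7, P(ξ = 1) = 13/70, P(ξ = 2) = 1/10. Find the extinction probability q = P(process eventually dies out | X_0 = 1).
q = 1

Mean offspring μ = 0·5/7 + 1·13/70 + 2·1/10 = 27/70 ≤ 1. For μ ≤ 1 with offspring not concentrated at 1, the Galton-Watson process goes extinct almost surely, so q = 1.
(Algebraic check: The pgf is f(s) = 5/7 + 13/70·s + 1/10·s². The extinction probability q is the smallest fixed point of f in [0, 1]. Setting s = f(s):
  1/10·s² + (13/70 − 1)·s + 5/7 = 0
  1/10·s² − (5/7 + 1/10)·s + 5/7 = 0
which factors as (s − 1)·(1/10·s − 5/7) = 0, giving roots s = 1 and s = (5/7)/(1/10) = 50/7. Since 50/7 ≥ 1, the smallest root in [0, 1] is s = 1.)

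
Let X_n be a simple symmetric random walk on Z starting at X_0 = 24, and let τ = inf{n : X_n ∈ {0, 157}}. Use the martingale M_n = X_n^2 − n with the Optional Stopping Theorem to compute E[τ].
E[τ] = 3192

M_n = X_n^2 − n is a martingale (since E[X_{n+1}^2 | F_n] = X_n^2 + 1). By OST (τ has finite mean in a bounded region), E[M_τ] = E[M_0] = X_0^2 − 0 = 24^2 = 576. Also E[M_τ] = E[X_τ^2] − E[τ]. The walk exits at 0 or 157, with P(hit 157 first) = 24/157, so E[X_τ^2] = 157^2 · 24/157 + 0 = 3768. Thus E[τ] = E[X_τ^2] − E[M_τ] = 3768 − 576 = 3192 = 24(157 − 24) = 3192.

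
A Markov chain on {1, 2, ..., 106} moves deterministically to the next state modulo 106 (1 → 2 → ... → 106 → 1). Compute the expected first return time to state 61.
E[T_61 | X_0 = 61] = 106

The chain cycles deterministically, so starting at state 61 it returns in exactly 106 steps. Equivalently, the stationary distribution is uniform π_j = 1/106 for every state j, so by Kac's formula E[T_61] = 1/π_61 = 106.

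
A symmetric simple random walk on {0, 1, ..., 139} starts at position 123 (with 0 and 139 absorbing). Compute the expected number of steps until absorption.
E[τ | X_0 = 123] = 1968

Let v_k = E[τ | X_0 = k]. Boundary: v_0 = v_139 = 0. Recurrence: v_k = 1 + (v_{k-1} + v_{k+1})/2 for 1 ≤ k ≤ 138. The particular solution to v_k − (v_{k-1} + v_{k+1})/2 = 1 is v_k = −k^2. Adding homogeneous solution A + B k and matching boundaries gives v_k = k (139 − k). Substituting k = 123: v_123 = 123 · 16 = 1968.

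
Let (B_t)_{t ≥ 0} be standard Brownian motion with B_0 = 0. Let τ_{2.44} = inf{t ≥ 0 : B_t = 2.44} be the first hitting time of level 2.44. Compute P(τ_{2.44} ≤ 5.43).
P(τ_{2.44} ≤ 5.43) = 2(1 − Φ(2.44/√5.43)) = 2(1 − Φ(1.0471)) ≈ 0.2951

By the reflection principle for standard BM, P(τ_b ≤ t) = 2 · P(B_t ≥ b). Since B_t ~ N(0, t), P(B_t ≥ 2.44) = 1 − Φ(2.44/√t) = 1 − Φ(2.44/√5.43) = 1 − Φ(1.0471) ≈ 0.14753. Doubling: P(τ_{2.44} ≤ 5.43) ≈ 2 · 0.14753 = 0.29506 ≈ 0.2951.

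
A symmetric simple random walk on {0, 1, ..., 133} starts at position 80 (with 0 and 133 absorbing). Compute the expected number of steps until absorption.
E[τ | X_0 = 80] = 4240

Let v_k = E[τ | X_0 = k]. Boundary: v_0 = v_133 = 0. Recurrence: v_k = 1 + (v_{k-1} + v_{k+1})/2 for 1 ≤ k ≤ 132. The particular solution to v_k − (v_{k-1} + v_{k+1})/2 = 1 is v_k = −k^2. Adding homogeneous solution A + B k and matching boundaries gives v_k = k (133 − k). Substituting k = 80: v_80 = 80 · 53 = 4240.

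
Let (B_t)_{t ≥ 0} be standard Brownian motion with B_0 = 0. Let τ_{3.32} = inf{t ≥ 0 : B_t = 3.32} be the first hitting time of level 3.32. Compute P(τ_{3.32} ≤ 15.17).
P(τ_{3.32} ≤ 15.17) = 2(1 − Φ(3.32/√15.17)) = 2(1 − Φ(0.8524)) ≈ 0.3940

By the reflection principle for standard BM, P(τ_b ≤ t) = 2 · P(B_t ≥ b). Since B_t ~ N(0, t), P(B_t ≥ 3.32) = 1 − Φ(3.32/√t) = 1 − Φ(3.32/√15.17) = 1 − Φ(0.8524) ≈ 0.19700. Doubling: P(τ_{3.32} ≤ 15.17) ≈ 2 · 0.19700 = 0.39400 ≈ 0.3940.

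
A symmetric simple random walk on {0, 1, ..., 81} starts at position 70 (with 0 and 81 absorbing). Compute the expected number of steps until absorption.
E[τ | X_0 = 70] = 770

Let v_k = E[τ | X_0 = k]. Boundary: v_0 = v_81 = 0. Recurrence: v_k = 1 + (v_{k-1} + v_{k+1})/2 for 1 ≤ k ≤ 80. The particular solution to v_k − (v_{k-1} + v_{k+1})/2 = 1 is v_k = −k^2. Adding homogeneous solution A + B k and matching boundaries gives v_k = k (81 − k). Substituting k = 70: v_70 = 70 · 11 = 770.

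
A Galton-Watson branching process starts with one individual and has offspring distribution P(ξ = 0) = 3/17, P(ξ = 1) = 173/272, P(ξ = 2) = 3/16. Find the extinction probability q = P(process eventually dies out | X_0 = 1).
q = 16/17

The pgf is f(s) = 3/17 + 173/272·s + 3/16·s². The extinction probability q is the smallest fixed point of f in [0, 1]. Setting s = f(s):
  3/16·s² + (173/272 − 1)·s + 3/17 = 0
  3/16·s² − (3/17 + 3/16)·s + 3/17 = 0
which factors as (s − 1)·(3/16·s − 3/17) = 0, giving roots s = 1 and s = (3/17)/(3/16) = 16/17.
Mean offspring μ = 173/272 + 2·3/16 = 275/272 > 1 (supercritical), so q < 1. The extinction probability is the smaller root: q = (3/17)/(3/16) = 16/17.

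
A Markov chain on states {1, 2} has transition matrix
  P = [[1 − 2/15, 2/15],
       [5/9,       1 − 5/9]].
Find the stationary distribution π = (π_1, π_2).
π_1 = 25/31, π_2 = 6/31

Solve πP = π with π_1 + π_2 = 1. From πP = π: π_1 · (1 − 2/15) + π_2 · 5/9 = π_1 ⇒ π_2 · 5/9 = π_1 · 2/15 ⇒ π_2/π_1 = (2/15)/(5/9) = 6/25. Together with π_1 + π_2 = 1:
  π_1 = (5/9)/(2/15 + 5/9) = (5/9)/(31/45) = 25/31,
  π_2 = (2/15)/(2/15 + 5/9) = (2/15)/(31/45) = 6/31.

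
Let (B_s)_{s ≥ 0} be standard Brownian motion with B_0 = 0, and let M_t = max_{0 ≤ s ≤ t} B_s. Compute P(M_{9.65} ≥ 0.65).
P(M_{9.65} ≥ 0.65) = 2·P(B_{9.65} ≥ 0.65) = 2(1 − Φ(0.65/√9.65)) ≈ 0.8343

By the reflection principle for Brownian motion, P(M_t ≥ a) = 2 · P(B_t ≥ a) for a ≥ 0. Since B_t ~ N(0, t), P(B_t ≥ 0.65) = 1 − Φ(0.65/√t) = 1 − Φ(0.65/√9.65) = 1 − Φ(0.2092). So
  P(M_{9.65} ≥ 0.65) = 2(1 − Φ(0.2092)) ≈ 0.8343.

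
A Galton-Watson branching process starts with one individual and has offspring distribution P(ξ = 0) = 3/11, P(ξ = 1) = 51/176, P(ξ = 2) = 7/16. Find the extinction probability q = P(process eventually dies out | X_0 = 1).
q = 48/77

The pgf is f(s) = 3/11 + 51/176·s + 7/16·s². The extinction probability q is the smallest fixed point of f in [0, 1]. Setting s = f(s):
  7/16·s² + (51/176 − 1)·s + 3/11 = 0
  7/16·s² − (3/11 + 7/16)·s + 3/11 = 0
which factors as (s − 1)·(7/16·s − 3/11) = 0, giving roots s = 1 and s = (3/11)/(7/16) = 48/77.
Mean offspring μ = 51/176 + 2·7/16 = 205/176 > 1 (supercritical), so q < 1. The extinction probability is the smaller root: q = (3/11)/(7/16) = 48/77.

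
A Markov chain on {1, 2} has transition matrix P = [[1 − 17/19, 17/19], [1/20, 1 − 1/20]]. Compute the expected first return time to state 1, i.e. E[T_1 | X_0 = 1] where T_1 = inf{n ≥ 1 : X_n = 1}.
E[T_1 | X_0 = 1] = 1/π_1 = 359/19

For an irreducible recurrent Markov chain with stationary distribution π, E[T_i | X_0 = i] = 1/π_i (Kac's formula). Here π_1 = (1/20)/(17/19 + 1/20) = (1/20)/(359/380) = 19/359, so E[T_1 | X_0 = 1] = 1/π_1 = (17/19 + 1/20)/(1/20) = (359/380)/(1/20) = 359/19.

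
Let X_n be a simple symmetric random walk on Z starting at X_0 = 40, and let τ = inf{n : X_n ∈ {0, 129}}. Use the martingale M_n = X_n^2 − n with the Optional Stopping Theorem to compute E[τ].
E[τ] = 3560

M_n = X_n^2 − n is a martingale (since E[X_{n+1}^2 | F_n] = X_n^2 + 1). By OST (τ has finite mean in a bounded region), E[M_τ] = E[M_0] = X_0^2 − 0 = 40^2 = 1600. Also E[M_τ] = E[X_τ^2] − E[τ]. The walk exits at 0 or 129, with P(hit 129 first) = 40/129, so E[X_τ^2] = 129^2 · 40/129 + 0 = 5160. Thus E[τ] = E[X_τ^2] − E[M_τ] = 5160 − 1600 = 3560 = 40(129 − 40) = 3560.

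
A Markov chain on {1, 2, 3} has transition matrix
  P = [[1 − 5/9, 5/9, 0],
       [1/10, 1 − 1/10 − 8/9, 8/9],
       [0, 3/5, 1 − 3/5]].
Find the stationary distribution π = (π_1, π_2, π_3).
π = (243/3593, 1350/3593, 2000/3593)

This is a birth-death chain on three states, which satisfies detailed balance: π_1 · P_{12} = π_2 · P_{21} and π_2 · P_{23} = π_3 · P_{32}.
From π_1 · 5/9 = π_2 · 1/10: π_2/π_1 = (5/9)/(1/10) = 50/9.
From π_2 · 8/9 = π_3 · 3/5: π_3/π_2 = (8/9)/(3/5) = 40/27.
Take π_1 proportional to 1; then unnormalized π = (1, 50/9, 2000/243). Normalize by dividing by the sum 3593/243:
  π = (243/3593, 1350/3593, 2000/3593).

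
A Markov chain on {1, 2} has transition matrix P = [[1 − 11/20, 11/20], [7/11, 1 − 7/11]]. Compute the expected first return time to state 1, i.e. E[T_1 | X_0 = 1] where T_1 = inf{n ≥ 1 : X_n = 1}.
E[T_1 | X_0 = 1] = 1/π_1 = 261/140

For an irreducible recurrent Markov chain with stationary distribution π, E[T_i | X_0 = i] = 1/π_i (Kac's formula). Here π_1 = (7/11)/(11/20 + 7/11) = (7/11)/(261/220) = 140/261, so E[T_1 | X_0 = 1] = 1/π_1 = (11/20 + 7/11)/(7/11) = (261/220)/(7/11) = 261/140.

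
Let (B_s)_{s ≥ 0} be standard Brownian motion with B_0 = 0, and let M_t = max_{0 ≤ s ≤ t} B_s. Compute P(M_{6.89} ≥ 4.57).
P(M_{6.89} ≥ 4.57) = 2·P(B_{6.89} ≥ 4.57) = 2(1 − Φ(4.57/√6.89)) ≈ 0.0817

By the reflection principle for Brownian motion, P(M_t ≥ a) = 2 · P(B_t ≥ a) for a ≥ 0. Since B_t ~ N(0, t), P(B_t ≥ 4.57) = 1 − Φ(4.57/√t) = 1 − Φ(4.57/√6.89) = 1 − Φ(1.7410). So
  P(M_{6.89} ≥ 4.57) = 2(1 − Φ(1.7410)) ≈ 0.0817.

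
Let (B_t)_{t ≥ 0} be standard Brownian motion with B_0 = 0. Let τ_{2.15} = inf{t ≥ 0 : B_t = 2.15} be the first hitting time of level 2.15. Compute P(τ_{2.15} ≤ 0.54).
P(τ_{2.15} ≤ 0.54) = 2(1 − Φ(2.15/√0.54)) = 2(1 − Φ(2.9258)) ≈ 0.0034

By the reflection principle for standard BM, P(τ_b ≤ t) = 2 · P(B_t ≥ b). Since B_t ~ N(0, t), P(B_t ≥ 2.15) = 1 − Φ(2.15/√t) = 1 − Φ(2.15/√0.54) = 1 − Φ(2.9258) ≈ 0.00172. Doubling: P(τ_{2.15} ≤ 0.54) ≈ 2 · 0.00172 = 0.00344 ≈ 0.0034.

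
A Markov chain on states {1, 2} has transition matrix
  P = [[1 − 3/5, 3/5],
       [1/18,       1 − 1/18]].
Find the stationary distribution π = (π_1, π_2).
π_1 = 5/59, π_2 = 54/59

Solve πP = π with π_1 + π_2 = 1. From πP = π: π_1 · (1 − 3/5) + π_2 · 1/18 = π_1 ⇒ π_2 · 1/18 = π_1 · 3/5 ⇒ π_2/π_1 = (3/5)/(1/18) = 54/5. Together with π_1 + π_2 = 1:
  π_1 = (1/18)/(3/5 + 1/18) = (1/18)/(59/90) = 5/59,
  π_2 = (3/5)/(3/5 + 1/18) = (3/5)/(59/90) = 54/59.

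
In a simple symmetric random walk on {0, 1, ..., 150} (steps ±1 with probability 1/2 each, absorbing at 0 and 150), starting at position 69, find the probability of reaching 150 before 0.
P(hit 150 before 0) = 69/150 = 23/50

Let u_k = P(hit 150 before 0 | start at k). Then u_0 = 0, u_150 = 1, and u_k = u_{k-1}/2 + u_{k+1}/2 for 1 ≤ k ≤ 149. This harmonic recurrence is solved by u_k = k/150, giving u_69 = 69/150 = 23/50.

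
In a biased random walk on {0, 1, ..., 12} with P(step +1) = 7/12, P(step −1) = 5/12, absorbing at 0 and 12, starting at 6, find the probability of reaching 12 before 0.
P(hit 12 before 0) = (1 − (5/7)^6) / (1 − (5/7)^12) = 117649/133274

Let u_k denote P(reach 12 before 0 | start at k). Boundary: u_0 = 0, u_12 = 1. Recurrence: u_k = 7/12·u_{k+1} + 5/12·u_{k-1} for 1 ≤ k ≤ 11. Try u_k = A + B·r^k with r = q/p = (5/12)/(7/12) = 5/7. Substitution satisfies the recurrence; boundary conditions give:
  u_k = (1 − r^k) / (1 − r^N) = (1 − (5/7)^6) / (1 − (5/7)^12) = 117649/133274.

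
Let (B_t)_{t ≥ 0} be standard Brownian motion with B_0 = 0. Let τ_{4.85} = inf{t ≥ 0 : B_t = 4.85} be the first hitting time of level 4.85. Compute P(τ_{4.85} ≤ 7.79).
P(τ_{4.85} ≤ 7.79) = 2(1 − Φ(4.85/√7.79)) = 2(1 − Φ(1.7377)) ≈ 0.0823

By the reflection principle for standard BM, P(τ_b ≤ t) = 2 · P(B_t ≥ b). Since B_t ~ N(0, t), P(B_t ≥ 4.85) = 1 − Φ(4.85/√t) = 1 − Φ(4.85/√7.79) = 1 − Φ(1.7377) ≈ 0.04113. Doubling: P(τ_{4.85} ≤ 7.79) ≈ 2 · 0.04113 = 0.08226 ≈ 0.0823.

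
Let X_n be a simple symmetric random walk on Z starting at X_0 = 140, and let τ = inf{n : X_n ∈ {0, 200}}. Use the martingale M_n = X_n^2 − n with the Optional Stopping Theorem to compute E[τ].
E[τ] = 8400

M_n = X_n^2 − n is a martingale (since E[X_{n+1}^2 | F_n] = X_n^2 + 1). By OST (τ has finite mean in a bounded region), E[M_τ] = E[M_0] = X_0^2 − 0 = 140^2 = 19600. Also E[M_τ] = E[X_τ^2] − E[τ]. The walk exits at 0 or 200, with P(hit 200 first) = 140/200, so E[X_τ^2] = 200^2 · 140/200 + 0 = 28000. Thus E[τ] = E[X_τ^2] − E[M_τ] = 28000 − 19600 = 8400 = 140(200 − 140) = 8400.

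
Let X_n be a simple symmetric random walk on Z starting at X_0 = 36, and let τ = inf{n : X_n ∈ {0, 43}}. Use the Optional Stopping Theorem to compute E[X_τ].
E[X_τ] = 36

X_n is a martingale and τ is a bounded-mean stopping time (indeed τ is finite a.s. with bounded expectation since the walk is in a bounded region). By the OST, E[X_τ] = E[X_0] = 36. Equivalently: E[X_τ] = 43 · P(hit 43 first) + 0 · P(hit 0 first) = 43 · (36/43) = 36.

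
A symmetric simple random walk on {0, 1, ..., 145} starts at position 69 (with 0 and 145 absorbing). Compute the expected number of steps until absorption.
E[τ | X_0 = 69] = 5244

Let v_k = E[τ | X_0 = k]. Boundary: v_0 = v_145 = 0. Recurrence: v_k = 1 + (v_{k-1} + v_{k+1})/2 for 1 ≤ k ≤ 144. The particular solution to v_k − (v_{k-1} + v_{k+1})/2 = 1 is v_k = −k^2. Adding homogeneous solution A + B k and matching boundaries gives v_k = k (145 − k). Substituting k = 69: v_69 = 69 · 76 = 5244.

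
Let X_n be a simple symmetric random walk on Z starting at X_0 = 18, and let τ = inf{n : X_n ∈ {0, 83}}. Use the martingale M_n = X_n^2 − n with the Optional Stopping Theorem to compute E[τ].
E[τ] = 1170

M_n = X_n^2 − n is a martingale (since E[X_{n+1}^2 | F_n] = X_n^2 + 1). By OST (τ has finite mean in a bounded region), E[M_τ] = E[M_0] = X_0^2 − 0 = 18^2 = 324. Also E[M_τ] = E[X_τ^2] − E[τ]. The walk exits at 0 or 83, with P(hit 83 first) = 18/83, so E[X_τ^2] = 83^2 · 18/83 + 0 = 1494. Thus E[τ] = E[X_τ^2] − E[M_τ] = 1494 − 324 = 1170 = 18(83 − 18) = 1170.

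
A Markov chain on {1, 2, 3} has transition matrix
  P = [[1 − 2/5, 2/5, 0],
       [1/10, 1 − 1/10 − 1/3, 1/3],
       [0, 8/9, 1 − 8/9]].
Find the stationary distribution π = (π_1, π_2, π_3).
π = (2/13, 8/13, 3/13)

This is a birth-death chain on three states, which satisfies detailed balance: π_1 · P_{12} = π_2 · P_{21} and π_2 · P_{23} = π_3 · P_{32}.
From π_1 · 2/5 = π_2 · 1/10: π_2/π_1 = (2/5)/(1/10) = 4.
From π_2 · 1/3 = π_3 · 8/9: π_3/π_2 = (1/3)/(8/9) = 3/8.
Take π_1 proportional to 1; then unnormalized π = (1, 4, 3/2). Normalize by dividing by the sum 13/2:
  π = (2/13, 8/13, 3/13).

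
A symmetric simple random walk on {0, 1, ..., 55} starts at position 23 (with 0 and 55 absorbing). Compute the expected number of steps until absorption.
E[τ | X_0 = 23] = 736

Let v_k = E[τ | X_0 = k]. Boundary: v_0 = v_55 = 0. Recurrence: v_k = 1 + (v_{k-1} + v_{k+1})/2 for 1 ≤ k ≤ 54. The particular solution to v_k − (v_{k-1} + v_{k+1})/2 = 1 is v_k = −k^2. Adding homogeneous solution A + B k and matching boundaries gives v_k = k (55 − k). Substituting k = 23: v_23 = 23 · 32 = 736.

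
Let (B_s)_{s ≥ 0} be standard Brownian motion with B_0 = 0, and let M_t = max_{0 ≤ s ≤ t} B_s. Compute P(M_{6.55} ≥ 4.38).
P(M_{6.55} ≥ 4.38) = 2·P(B_{6.55} ≥ 4.38) = 2(1 − Φ(4.38/√6.55)) ≈ 0.0870

By the reflection principle for Brownian motion, P(M_t ≥ a) = 2 · P(B_t ≥ a) for a ≥ 0. Since B_t ~ N(0, t), P(B_t ≥ 4.38) = 1 − Φ(4.38/√t) = 1 − Φ(4.38/√6.55) = 1 − Φ(1.7114). So
  P(M_{6.55} ≥ 4.38) = 2(1 − Φ(1.7114)) ≈ 0.0870.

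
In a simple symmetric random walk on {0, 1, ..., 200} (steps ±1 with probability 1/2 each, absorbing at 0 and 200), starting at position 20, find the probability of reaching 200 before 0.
P(hit 200 before 0) = 20/200 = 1/10

Let u_k = P(hit 200 before 0 | start at k). Then u_0 = 0, u_200 = 1, and u_k = u_{k-1}/2 + u_{k+1}/2 for 1 ≤ k ≤ 199. This harmonic recurrence is solved by u_k = k/200, giving u_20 = 20/200 = 1/10.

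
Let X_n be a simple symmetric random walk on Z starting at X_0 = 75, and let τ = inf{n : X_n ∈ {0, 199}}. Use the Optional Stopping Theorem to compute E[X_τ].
E[X_τ] = 75

X_n is a martingale and τ is a bounded-mean stopping time (indeed τ is finite a.s. with bounded expectation since the walk is in a bounded region). By the OST, E[X_τ] = E[X_0] = 75. Equivalently: E[X_τ] = 199 · P(hit 199 first) + 0 · P(hit 0 first) = 199 · (75/199) = 75.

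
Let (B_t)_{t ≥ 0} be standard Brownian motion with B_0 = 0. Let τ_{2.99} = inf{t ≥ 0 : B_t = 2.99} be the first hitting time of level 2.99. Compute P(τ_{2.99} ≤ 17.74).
P(τ_{2.99} ≤ 17.74) = 2(1 − Φ(2.99/√17.74)) = 2(1 − Φ(0.7099)) ≈ 0.4778

By the reflection principle for standard BM, P(τ_b ≤ t) = 2 · P(B_t ≥ b). Since B_t ~ N(0, t), P(B_t ≥ 2.99) = 1 − Φ(2.99/√t) = 1 − Φ(2.99/√17.74) = 1 − Φ(0.7099) ≈ 0.23888. Doubling: P(τ_{2.99} ≤ 17.74) ≈ 2 · 0.23888 = 0.47776 ≈ 0.4778.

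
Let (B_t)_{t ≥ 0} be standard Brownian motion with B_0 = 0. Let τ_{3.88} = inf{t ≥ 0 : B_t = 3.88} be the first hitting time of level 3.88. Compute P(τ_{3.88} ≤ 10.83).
P(τ_{3.88} ≤ 10.83) = 2(1 − Φ(3.88/√10.83)) = 2(1 − Φ(1.1790)) ≈ 0.2384

By the reflection principle for standard BM, P(τ_b ≤ t) = 2 · P(B_t ≥ b). Since B_t ~ N(0, t), P(B_t ≥ 3.88) = 1 − Φ(3.88/√t) = 1 − Φ(3.88/√10.83) = 1 − Φ(1.1790) ≈ 0.11920. Doubling: P(τ_{3.88} ≤ 10.83) ≈ 2 · 0.11920 = 0.23840 ≈ 0.2384.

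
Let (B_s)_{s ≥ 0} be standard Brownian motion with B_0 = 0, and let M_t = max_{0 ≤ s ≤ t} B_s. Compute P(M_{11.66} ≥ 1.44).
P(M_{11.66} ≥ 1.44) = 2·P(B_{11.66} ≥ 1.44) = 2(1 − Φ(1.44/√11.66)) ≈ 0.6732

By the reflection principle for Brownian motion, P(M_t ≥ a) = 2 · P(B_t ≥ a) for a ≥ 0. Since B_t ~ N(0, t), P(B_t ≥ 1.44) = 1 − Φ(1.44/√t) = 1 − Φ(1.44/√11.66) = 1 − Φ(0.4217). So
  P(M_{11.66} ≥ 1.44) = 2(1 − Φ(0.4217)) ≈ 0.6732.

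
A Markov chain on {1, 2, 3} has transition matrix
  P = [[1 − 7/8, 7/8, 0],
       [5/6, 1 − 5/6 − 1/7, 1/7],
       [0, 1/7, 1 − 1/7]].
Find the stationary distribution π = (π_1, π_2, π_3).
π = (10/31, 21/62, 21/62)

This is a birth-death chain on three states, which satisfies detailed balance: π_1 · P_{12} = π_2 · P_{21} and π_2 · P_{23} = π_3 · P_{32}.
From π_1 · 7/8 = π_2 · 5/6: π_2/π_1 = (7/8)/(5/6) = 21/20.
From π_2 · 1/7 = π_3 · 1/7: π_3/π_2 = (1/7)/(1/7) = 1.
Take π_1 proportional to 1; then unnormalized π = (1, 21/20, 21/20). Normalize by dividing by the sum 31/10:
  π = (10/31, 21/62, 21/62).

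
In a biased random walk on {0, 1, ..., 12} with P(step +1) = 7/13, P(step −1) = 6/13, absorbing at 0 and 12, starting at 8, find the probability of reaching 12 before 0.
P(hit 12 before 0) = (1 − (6/7)^8) / (1 − (6/7)^12) = 8876497/10556113

Let u_k denote P(reach 12 before 0 | start at k). Boundary: u_0 = 0, u_12 = 1. Recurrence: u_k = 7/13·u_{k+1} + 6/13·u_{k-1} for 1 ≤ k ≤ 11. Try u_k = A + B·r^k with r = q/p = (6/13)/(7/13) = 6/7. Substitution satisfies the recurrence; boundary conditions give:
  u_k = (1 − r^k) / (1 − r^N) = (1 − (6/7)^8) / (1 − (6/7)^12) = 8876497/10556113.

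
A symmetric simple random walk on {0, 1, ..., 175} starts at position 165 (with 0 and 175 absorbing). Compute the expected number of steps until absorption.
E[τ | X_0 = 165] = 1650

Let v_k = E[τ | X_0 = k]. Boundary: v_0 = v_175 = 0. Recurrence: v_k = 1 + (v_{k-1} + v_{k+1})/2 for 1 ≤ k ≤ 174. The particular solution to v_k − (v_{k-1} + v_{k+1})/2 = 1 is v_k = −k^2. Adding homogeneous solution A + B k and matching boundaries gives v_k = k (175 − k). Substituting k = 165: v_165 = 165 · 10 = 1650.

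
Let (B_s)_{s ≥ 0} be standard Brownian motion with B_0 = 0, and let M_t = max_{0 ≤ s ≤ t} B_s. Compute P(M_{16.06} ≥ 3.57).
P(M_{16.06} ≥ 3.57) = 2·P(B_{16.06} ≥ 3.57) = 2(1 − Φ(3.57/√16.06)) ≈ 0.3730

By the reflection principle for Brownian motion, P(M_t ≥ a) = 2 · P(B_t ≥ a) for a ≥ 0. Since B_t ~ N(0, t), P(B_t ≥ 3.57) = 1 − Φ(3.57/√t) = 1 − Φ(3.57/√16.06) = 1 − Φ(0.8908). So
  P(M_{16.06} ≥ 3.57) = 2(1 − Φ(0.8908)) ≈ 0.3730.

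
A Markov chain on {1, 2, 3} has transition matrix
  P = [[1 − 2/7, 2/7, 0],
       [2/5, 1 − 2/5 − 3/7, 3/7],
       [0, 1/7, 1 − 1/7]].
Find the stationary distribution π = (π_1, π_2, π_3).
π = (7/27, 5/27, 5/9)

This is a birth-death chain on three states, which satisfies detailed balance: π_1 · P_{12} = π_2 · P_{21} and π_2 · P_{23} = π_3 · P_{32}.
From π_1 · 2/7 = π_2 · 2/5: π_2/π_1 = (2/7)/(2/5) = 5/7.
From π_2 · 3/7 = π_3 · 1/7: π_3/π_2 = (3/7)/(1/7) = 3.
Take π_1 proportional to 1; then unnormalized π = (1, 5/7, 15/7). Normalize by dividing by the sum 27/7:
  π = (7/27, 5/27, 5/9).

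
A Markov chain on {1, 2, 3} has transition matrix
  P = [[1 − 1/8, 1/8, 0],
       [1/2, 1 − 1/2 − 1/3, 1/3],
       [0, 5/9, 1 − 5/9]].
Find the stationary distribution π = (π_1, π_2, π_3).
π = (5/7, 5/28, 3/28)

This is a birth-death chain on three states, which satisfies detailed balance: π_1 · P_{12} = π_2 · P_{21} and π_2 · P_{23} = π_3 · P_{32}.
From π_1 · 1/8 = π_2 · 1/2: π_2/π_1 = (1/8)/(1/2) = 1/4.
From π_2 · 1/3 = π_3 · 5/9: π_3/π_2 = (1/3)/(5/9) = 3/5.
Take π_1 proportional to 1; then unnormalized π = (1, 1/4, 3/20). Normalize by dividing by the sum 7/5:
  π = (5/7, 5/28, 3/28).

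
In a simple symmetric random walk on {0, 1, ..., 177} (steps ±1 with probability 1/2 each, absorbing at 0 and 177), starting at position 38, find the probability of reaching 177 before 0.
P(hit 177 before 0) = 38/177

Let u_k = P(hit 177 before 0 | start at k). Then u_0 = 0, u_177 = 1, and u_k = u_{k-1}/2 + u_{k+1}/2 for 1 ≤ k ≤ 176. This harmonic recurrence is solved by u_k = k/177, giving u_38 = 38/177.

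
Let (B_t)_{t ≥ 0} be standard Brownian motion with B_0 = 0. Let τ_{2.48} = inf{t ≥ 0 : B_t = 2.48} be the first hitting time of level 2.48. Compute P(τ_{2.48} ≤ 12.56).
P(τ_{2.48} ≤ 12.56) = 2(1 − Φ(2.48/√12.56)) = 2(1 − Φ(0.6998)) ≈ 0.4841

By the reflection principle for standard BM, P(τ_b ≤ t) = 2 · P(B_t ≥ b). Since B_t ~ N(0, t), P(B_t ≥ 2.48) = 1 − Φ(2.48/√t) = 1 − Φ(2.48/√12.56) = 1 − Φ(0.6998) ≈ 0.24203. Doubling: P(τ_{2.48} ≤ 12.56) ≈ 2 · 0.24203 = 0.48406 ≈ 0.4841.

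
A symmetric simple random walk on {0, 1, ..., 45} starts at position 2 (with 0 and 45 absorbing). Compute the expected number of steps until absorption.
E[τ | X_0 = 2] = 86

Let v_k = E[τ | X_0 = k]. Boundary: v_0 = v_45 = 0. Recurrence: v_k = 1 + (v_{k-1} + v_{k+1})/2 for 1 ≤ k ≤ 44. The particular solution to v_k − (v_{k-1} + v_{k+1})/2 = 1 is v_k = −k^2. Adding homogeneous solution A + B k and matching boundaries gives v_k = k (45 − k). Substituting k = 2: v_2 = 2 · 43 = 86.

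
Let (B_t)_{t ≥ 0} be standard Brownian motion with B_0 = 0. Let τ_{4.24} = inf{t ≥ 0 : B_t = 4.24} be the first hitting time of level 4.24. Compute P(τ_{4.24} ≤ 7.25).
P(τ_{4.24} ≤ 7.25) = 2(1 − Φ(4.24/√7.25)) = 2(1 − Φ(1.5747)) ≈ 0.1153

By the reflection principle for standard BM, P(τ_b ≤ t) = 2 · P(B_t ≥ b). Since B_t ~ N(0, t), P(B_t ≥ 4.24) = 1 − Φ(4.24/√t) = 1 − Φ(4.24/√7.25) = 1 − Φ(1.5747) ≈ 0.05766. Doubling: P(τ_{4.24} ≤ 7.25) ≈ 2 · 0.05766 = 0.11532 ≈ 0.1153.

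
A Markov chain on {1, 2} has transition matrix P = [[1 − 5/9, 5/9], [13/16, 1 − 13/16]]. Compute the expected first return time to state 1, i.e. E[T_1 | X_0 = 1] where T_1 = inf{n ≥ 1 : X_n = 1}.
E[T_1 | X_0 = 1] = 1/π_1 = 197/117

For an irreducible recurrent Markov chain with stationary distribution π, E[T_i | X_0 = i] = 1/π_i (Kac's formula). Here π_1 = (13/16)/(5/9 + 13/16) = (13/16)/(197/144) = 117/197, so E[T_1 | X_0 = 1] = 1/π_1 = (5/9 + 13/16)/(13/16) = (197/144)/(13/16) = 197/117.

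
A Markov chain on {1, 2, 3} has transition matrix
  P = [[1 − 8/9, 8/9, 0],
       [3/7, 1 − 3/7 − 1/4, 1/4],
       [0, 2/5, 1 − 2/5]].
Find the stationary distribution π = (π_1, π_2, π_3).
π = (27/118, 28/59, 35/118)

This is a birth-death chain on three states, which satisfies detailed balance: π_1 · P_{12} = π_2 · P_{21} and π_2 · P_{23} = π_3 · P_{32}.
From π_1 · 8/9 = π_2 · 3/7: π_2/π_1 = (8/9)/(3/7) = 56/27.
From π_2 · 1/4 = π_3 · 2/5: π_3/π_2 = (1/4)/(2/5) = 5/8.
Take π_1 proportional to 1; then unnormalized π = (1, 56/27, 35/27). Normalize by dividing by the sum 118/27:
  π = (27/118, 28/59, 35/118).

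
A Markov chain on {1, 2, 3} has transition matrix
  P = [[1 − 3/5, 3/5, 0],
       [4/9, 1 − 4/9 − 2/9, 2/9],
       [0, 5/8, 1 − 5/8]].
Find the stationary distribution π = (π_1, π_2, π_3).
π = (100/283, 135/283, 48/283)

This is a birth-death chain on three states, which satisfies detailed balance: π_1 · P_{12} = π_2 · P_{21} and π_2 · P_{23} = π_3 · P_{32}.
From π_1 · 3/5 = π_2 · 4/9: π_2/π_1 = (3/5)/(4/9) = 27/20.
From π_2 · 2/9 = π_3 · 5/8: π_3/π_2 = (2/9)/(5/8) = 16/45.
Take π_1 proportional to 1; then unnormalized π = (1, 27/20, 12/25). Normalize by dividing by the sum 283/100:
  π = (100/283, 135/283, 48/283).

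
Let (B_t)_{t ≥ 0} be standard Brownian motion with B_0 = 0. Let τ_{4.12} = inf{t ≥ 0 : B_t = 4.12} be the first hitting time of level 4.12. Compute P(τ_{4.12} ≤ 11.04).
P(τ_{4.12} ≤ 11.04) = 2(1 − Φ(4.12/√11.04)) = 2(1 − Φ(1.2400)) ≈ 0.2150

By the reflection principle for standard BM, P(τ_b ≤ t) = 2 · P(B_t ≥ b). Since B_t ~ N(0, t), P(B_t ≥ 4.12) = 1 − Φ(4.12/√t) = 1 − Φ(4.12/√11.04) = 1 − Φ(1.2400) ≈ 0.10749. Doubling: P(τ_{4.12} ≤ 11.04) ≈ 2 · 0.10749 = 0.21498 ≈ 0.2150.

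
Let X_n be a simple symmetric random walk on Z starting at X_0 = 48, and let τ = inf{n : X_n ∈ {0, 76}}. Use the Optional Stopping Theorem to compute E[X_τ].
E[X_τ] = 48

X_n is a martingale and τ is a bounded-mean stopping time (indeed τ is finite a.s. with bounded expectation since the walk is in a bounded region). By the OST, E[X_τ] = E[X_0] = 48. Equivalently: E[X_τ] = 76 · P(hit 76 first) + 0 · P(hit 0 first) = 76 · (48/76) = 48.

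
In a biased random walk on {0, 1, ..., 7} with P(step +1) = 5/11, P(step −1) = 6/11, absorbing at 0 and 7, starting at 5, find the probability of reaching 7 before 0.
P(hit 7 before 0) = (1 − (6/5)^5) / (1 − (6/5)^7) = 116275/201811

Let u_k denote P(reach 7 before 0 | start at k). Boundary: u_0 = 0, u_7 = 1. Recurrence: u_k = 5/11·u_{k+1} + 6/11·u_{k-1} for 1 ≤ k ≤ 6. Try u_k = A + B·r^k with r = q/p = (6/11)/(5/11) = 6/5. Substitution satisfies the recurrence; boundary conditions give:
  u_k = (1 − r^k) / (1 − r^N) = (1 − (6/5)^5) / (1 − (6/5)^7) = 116275/201811.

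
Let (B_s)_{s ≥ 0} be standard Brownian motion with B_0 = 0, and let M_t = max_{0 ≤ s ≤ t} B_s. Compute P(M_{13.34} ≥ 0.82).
P(M_{13.34} ≥ 0.82) = 2·P(B_{13.34} ≥ 0.82) = 2(1 − Φ(0.82/√13.34)) ≈ 0.8224

By the reflection principle for Brownian motion, P(M_t ≥ a) = 2 · P(B_t ≥ a) for a ≥ 0. Since B_t ~ N(0, t), P(B_t ≥ 0.82) = 1 − Φ(0.82/√t) = 1 − Φ(0.82/√13.34) = 1 − Φ(0.2245). So
  P(M_{13.34} ≥ 0.82) = 2(1 − Φ(0.2245)) ≈ 0.8224.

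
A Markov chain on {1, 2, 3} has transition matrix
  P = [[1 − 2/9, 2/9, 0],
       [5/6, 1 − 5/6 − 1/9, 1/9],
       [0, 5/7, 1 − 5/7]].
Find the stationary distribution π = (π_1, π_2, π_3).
π = (675/883, 180/883, 28/883)

This is a birth-death chain on three states, which satisfies detailed balance: π_1 · P_{12} = π_2 · P_{21} and π_2 · P_{23} = π_3 · P_{32}.
From π_1 · 2/9 = π_2 · 5/6: π_2/π_1 = (2/9)/(5/6) = 4/15.
From π_2 · 1/9 = π_3 · 5/7: π_3/π_2 = (1/9)/(5/7) = 7/45.
Take π_1 proportional to 1; then unnormalized π = (1, 4/15, 28/675). Normalize by dividing by the sum 883/675:
  π = (675/883, 180/883, 28/883).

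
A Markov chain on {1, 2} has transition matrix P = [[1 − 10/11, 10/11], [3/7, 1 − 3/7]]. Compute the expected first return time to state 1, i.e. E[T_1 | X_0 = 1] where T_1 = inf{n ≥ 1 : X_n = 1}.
E[T_1 | X_0 = 1] = 1/π_1 = 103/33

For an irreducible recurrent Markov chain with stationary distribution π, E[T_i | X_0 = i] = 1/π_i (Kac's formula). Here π_1 = (3/7)/(10/11 + 3/7) = (3/7)/(103/77) = 33/103, so E[T_1 | X_0 = 1] = 1/π_1 = (10/11 + 3/7)/(3/7) = (103/77)/(3/7) = 103/33.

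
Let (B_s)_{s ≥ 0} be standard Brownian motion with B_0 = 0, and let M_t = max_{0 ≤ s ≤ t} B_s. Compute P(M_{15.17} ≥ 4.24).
P(M_{15.17} ≥ 4.24) = 2·P(B_{15.17} ≥ 4.24) = 2(1 − Φ(4.24/√15.17)) ≈ 0.2763

By the reflection principle for Brownian motion, P(M_t ≥ a) = 2 · P(B_t ≥ a) for a ≥ 0. Since B_t ~ N(0, t), P(B_t ≥ 4.24) = 1 − Φ(4.24/√t) = 1 − Φ(4.24/√15.17) = 1 − Φ(1.0886). So
  P(M_{15.17} ≥ 4.24) = 2(1 − Φ(1.0886)) ≈ 0.2763.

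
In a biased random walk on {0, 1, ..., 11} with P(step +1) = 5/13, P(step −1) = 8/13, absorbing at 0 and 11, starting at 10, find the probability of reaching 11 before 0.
P(hit 11 before 0) = (1 − (8/5)^10) / (1 − (8/5)^11) = 1773293665/2847035489

Let u_k denote P(reach 11 before 0 | start at k). Boundary: u_0 = 0, u_11 = 1. Recurrence: u_k = 5/13·u_{k+1} + 8/13·u_{k-1} for 1 ≤ k ≤ 10. Try u_k = A + B·r^k with r = q/p = (8/13)/(5/13) = 8/5. Substitution satisfies the recurrence; boundary conditions give:
  u_k = (1 − r^k) / (1 − r^N) = (1 − (8/5)^10) / (1 − (8/5)^11) = 1773293665/2847035489.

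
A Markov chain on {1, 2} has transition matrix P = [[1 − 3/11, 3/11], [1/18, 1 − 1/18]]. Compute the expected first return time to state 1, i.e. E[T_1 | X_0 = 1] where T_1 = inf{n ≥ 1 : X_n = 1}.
E[T_1 | X_0 = 1] = 1/π_1 = 65/11

For an irreducible recurrent Markov chain with stationary distribution π, E[T_i | X_0 = i] = 1/π_i (Kac's formula). Here π_1 = (1/18)/(3/11 + 1/18) = (1/18)/(65/198) = 11/65, so E[T_1 | X_0 = 1] = 1/π_1 = (3/11 + 1/18)/(1/18) = (65/198)/(1/18) = 65/11.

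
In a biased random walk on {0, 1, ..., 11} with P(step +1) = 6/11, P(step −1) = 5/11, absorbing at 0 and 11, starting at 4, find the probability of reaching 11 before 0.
P(hit 11 before 0) = (1 − (5/6)^4) / (1 − (5/6)^11) = 187837056/313968931

Let u_k denote P(reach 11 before 0 | start at k). Boundary: u_0 = 0, u_11 = 1. Recurrence: u_k = 6/11·u_{k+1} + 5/11·u_{k-1} for 1 ≤ k ≤ 10. Try u_k = A + B·r^k with r = q/p = (5/11)/(6/11) = 5/6. Substitution satisfies the recurrence; boundary conditions give:
  u_k = (1 − r^k) / (1 − r^N) = (1 − (5/6)^4) / (1 − (5/6)^11) = 187837056/313968931.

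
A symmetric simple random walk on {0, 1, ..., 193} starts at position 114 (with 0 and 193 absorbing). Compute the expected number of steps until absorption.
E[τ | X_0 = 114] = 9006

Let v_k = E[τ | X_0 = k]. Boundary: v_0 = v_193 = 0. Recurrence: v_k = 1 + (v_{k-1} + v_{k+1})/2 for 1 ≤ k ≤ 192. The particular solution to v_k − (v_{k-1} + v_{k+1})/2 = 1 is v_k = −k^2. Adding homogeneous solution A + B k and matching boundaries gives v_k = k (193 − k). Substituting k = 114: v_114 = 114 · 79 = 9006.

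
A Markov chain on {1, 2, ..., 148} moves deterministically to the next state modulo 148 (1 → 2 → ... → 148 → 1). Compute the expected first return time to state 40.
E[T_40 | X_0 = 40] = 148

The chain cycles deterministically, so starting at state 40 it returns in exactly 148 steps. Equivalently, the stationary distribution is uniform π_j = 1/148 for every state j, so by Kac's formula E[T_40] = 1/π_40 = 148.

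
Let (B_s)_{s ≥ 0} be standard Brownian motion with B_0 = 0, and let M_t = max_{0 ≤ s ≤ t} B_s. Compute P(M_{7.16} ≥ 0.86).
P(M_{7.16} ≥ 0.86) = 2·P(B_{7.16} ≥ 0.86) = 2(1 − Φ(0.86/√7.16)) ≈ 0.7479

By the reflection principle for Brownian motion, P(M_t ≥ a) = 2 · P(B_t ≥ a) for a ≥ 0. Since B_t ~ N(0, t), P(B_t ≥ 0.86) = 1 − Φ(0.86/√t) = 1 − Φ(0.86/√7.16) = 1 − Φ(0.3214). So
  P(M_{7.16} ≥ 0.86) = 2(1 − Φ(0.3214)) ≈ 0.7479.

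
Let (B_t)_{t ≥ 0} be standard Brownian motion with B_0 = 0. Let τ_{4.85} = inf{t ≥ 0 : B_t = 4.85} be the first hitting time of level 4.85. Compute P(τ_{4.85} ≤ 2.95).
P(τ_{4.85} ≤ 2.95) = 2(1 − Φ(4.85/√2.95)) = 2(1 − Φ(2.8238)) ≈ 0.0047

By the reflection principle for standard BM, P(τ_b ≤ t) = 2 · P(B_t ≥ b). Since B_t ~ N(0, t), P(B_t ≥ 4.85) = 1 − Φ(4.85/√t) = 1 − Φ(4.85/√2.95) = 1 − Φ(2.8238) ≈ 0.00237. Doubling: P(τ_{4.85} ≤ 2.95) ≈ 2 · 0.00237 = 0.00474 ≈ 0.0047.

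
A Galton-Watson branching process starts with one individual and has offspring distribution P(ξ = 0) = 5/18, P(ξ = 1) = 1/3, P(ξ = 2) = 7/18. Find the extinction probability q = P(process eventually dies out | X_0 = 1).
q = 5/7

The pgf is f(s) = 5/18 + 1/3·s + 7/18·s². The extinction probability q is the smallest fixed point of f in [0, 1]. Setting s = f(s):
  7/18·s² + (1/3 − 1)·s + 5/18 = 0
  7/18·s² − (5/18 + 7/18)·s + 5/18 = 0
which factors as (s − 1)·(7/18·s − 5/18) = 0, giving roots s = 1 and s = (5/18)/(7/18) = 5/7.
Mean offspring μ = 1/3 + 2·7/18 = 10/9 > 1 (supercritical), so q < 1. The extinction probability is the smaller root: q = (5/18)/(7/18) = 5/7.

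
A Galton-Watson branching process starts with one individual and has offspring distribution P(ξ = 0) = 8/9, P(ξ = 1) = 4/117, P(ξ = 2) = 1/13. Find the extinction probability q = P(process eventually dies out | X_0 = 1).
q = 1

Mean offspring μ = 0·8/9 + 1·4/117 + 2·1/13 = 22/117 ≤ 1. For μ ≤ 1 with offspring not concentrated at 1, the Galton-Watson process goes extinct almost surely, so q = 1.
(Algebraic check: The pgf is f(s) = 8/9 + 4/117·s + 1/13·s². The extinction probability q is the smallest fixed point of f in [0, 1]. Setting s = f(s):
  1/13·s² + (4/117 − 1)·s + 8/9 = 0
  1/13·s² − (8/9 + 1/13)·s + 8/9 = 0
which factors as (s − 1)·(1/13·s − 8/9) = 0, giving roots s = 1 and s = (8/9)/(1/13) = 104/9. Since 104/9 ≥ 1, the smallest root in [0, 1] is s = 1.)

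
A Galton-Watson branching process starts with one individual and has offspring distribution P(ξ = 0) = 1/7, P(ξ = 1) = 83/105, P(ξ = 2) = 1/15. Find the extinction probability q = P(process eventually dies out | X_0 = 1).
q = 1

Mean offspring μ = 0·1/7 + 1·83/105 + 2·1/15 = 97/105 ≤ 1. For μ ≤ 1 with offspring not concentrated at 1, the Galton-Watson process goes extinct almost surely, so q = 1.
(Algebraic check: The pgf is f(s) = 1/7 + 83/105·s + 1/15·s². The extinction probability q is the smallest fixed point of f in [0, 1]. Setting s = f(s):
  1/15·s² + (83/105 − 1)·s + 1/7 = 0
  1/15·s² − (1/7 + 1/15)·s + 1/7 = 0
which factors as (s − 1)·(1/15·s − 1/7) = 0, giving roots s = 1 and s = (1/7)/(1/15) = 15/7. Since 15/7 ≥ 1, the smallest root in [0, 1] is s = 1.)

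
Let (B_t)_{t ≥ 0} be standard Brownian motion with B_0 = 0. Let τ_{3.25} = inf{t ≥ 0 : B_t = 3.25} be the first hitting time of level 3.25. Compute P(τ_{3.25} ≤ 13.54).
P(τ_{3.25} ≤ 13.54) = 2(1 − Φ(3.25/√13.54)) = 2(1 − Φ(0.8832)) ≈ 0.3771

By the reflection principle for standard BM, P(τ_b ≤ t) = 2 · P(B_t ≥ b). Since B_t ~ N(0, t), P(B_t ≥ 3.25) = 1 − Φ(3.25/√t) = 1 − Φ(3.25/√13.54) = 1 − Φ(0.8832) ≈ 0.18856. Doubling: P(τ_{3.25} ≤ 13.54) ≈ 2 · 0.18856 = 0.37712 ≈ 0.3771.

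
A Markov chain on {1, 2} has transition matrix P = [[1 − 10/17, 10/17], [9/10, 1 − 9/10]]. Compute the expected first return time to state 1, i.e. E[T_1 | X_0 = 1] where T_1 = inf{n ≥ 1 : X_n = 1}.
E[T_1 | X_0 = 1] = 1/π_1 = 253/153

For an irreducible recurrent Markov chain with stationary distribution π, E[T_i | X_0 = i] = 1/π_i (Kac's formula). Here π_1 = (9/10)/(10/17 + 9/10) = (9/10)/(253/170) = 153/253, so E[T_1 | X_0 = 1] = 1/π_1 = (10/17 + 9/10)/(9/10) = (253/170)/(9/10) = 253/153.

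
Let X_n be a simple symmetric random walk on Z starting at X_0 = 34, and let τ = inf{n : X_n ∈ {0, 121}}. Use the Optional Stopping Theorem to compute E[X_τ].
E[X_τ] = 34

X_n is a martingale and τ is a bounded-mean stopping time (indeed τ is finite a.s. with bounded expectation since the walk is in a bounded region). By the OST, E[X_τ] = E[X_0] = 34. Equivalently: E[X_τ] = 121 · P(hit 121 first) + 0 · P(hit 0 first) = 121 · (34/121) = 34.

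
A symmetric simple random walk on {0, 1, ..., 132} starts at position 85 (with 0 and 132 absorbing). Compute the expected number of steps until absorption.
E[τ | X_0 = 85] = 3995

Let v_k = E[τ | X_0 = k]. Boundary: v_0 = v_132 = 0. Recurrence: v_k = 1 + (v_{k-1} + v_{k+1})/2 for 1 ≤ k ≤ 131. The particular solution to v_k − (v_{k-1} + v_{k+1})/2 = 1 is v_k = −k^2. Adding homogeneous solution A + B k and matching boundaries gives v_k = k (132 − k). Substituting k = 85: v_85 = 85 · 47 = 3995.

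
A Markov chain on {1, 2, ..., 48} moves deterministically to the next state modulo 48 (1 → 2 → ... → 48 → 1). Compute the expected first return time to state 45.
E[T_45 | X_0 = 45] = 48

The chain cycles deterministically, so starting at state 45 it returns in exactly 48 steps. Equivalently, the stationary distribution is uniform π_j = 1/48 for every state j, so by Kac's formula E[T_45] = 1/π_45 = 48.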